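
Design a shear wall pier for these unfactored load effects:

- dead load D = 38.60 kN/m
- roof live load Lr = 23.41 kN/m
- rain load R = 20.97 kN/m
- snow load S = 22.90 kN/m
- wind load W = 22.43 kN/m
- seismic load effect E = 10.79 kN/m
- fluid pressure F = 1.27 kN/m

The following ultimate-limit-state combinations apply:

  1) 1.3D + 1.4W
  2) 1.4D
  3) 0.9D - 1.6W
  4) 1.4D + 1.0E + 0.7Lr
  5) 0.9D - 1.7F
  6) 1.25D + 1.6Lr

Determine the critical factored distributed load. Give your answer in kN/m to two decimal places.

1) 1.3(38.60) + 1.4(22.43) = 50.18 + 31.40 = 81.58
2) 1.4(38.60) = 54.04
3) 0.9(38.60) - 1.6(22.43) = 34.74 - 35.89 = -1.15
4) 1.4(38.60) + 1.0(10.79) + 0.7(23.41) = 54.04 + 10.79 + 16.39 = 81.22
5) 0.9(38.60) - 1.7(1.27) = 34.74 - 2.16 = 32.58
6) 1.25(38.60) + 1.6(23.41) = 48.25 + 37.46 = 85.71
Combination 6 governs: w_u = 85.71 kN/m.

85.71 kN/m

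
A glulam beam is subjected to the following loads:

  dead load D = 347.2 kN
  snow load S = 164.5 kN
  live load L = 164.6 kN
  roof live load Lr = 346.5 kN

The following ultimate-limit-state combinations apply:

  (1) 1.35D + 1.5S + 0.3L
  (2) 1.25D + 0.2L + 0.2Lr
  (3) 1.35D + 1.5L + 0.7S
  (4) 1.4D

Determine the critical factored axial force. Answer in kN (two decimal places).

(1) 1.35(347.2) + 1.5(164.5) + 0.3(164.6) = 468.72 + 246.75 + 49.38 = 764.85
(2) 1.25(347.2) + 0.2(164.6) + 0.2(346.5) = 434.00 + 32.92 + 69.30 = 536.22
(3) 1.35(347.2) + 1.5(164.6) + 0.7(164.5) = 468.72 + 246.90 + 115.15 = 830.77
(4) 1.4(347.2) = 486.08
Combination 3 governs: N_u = 830.77 kN.

830.77 kN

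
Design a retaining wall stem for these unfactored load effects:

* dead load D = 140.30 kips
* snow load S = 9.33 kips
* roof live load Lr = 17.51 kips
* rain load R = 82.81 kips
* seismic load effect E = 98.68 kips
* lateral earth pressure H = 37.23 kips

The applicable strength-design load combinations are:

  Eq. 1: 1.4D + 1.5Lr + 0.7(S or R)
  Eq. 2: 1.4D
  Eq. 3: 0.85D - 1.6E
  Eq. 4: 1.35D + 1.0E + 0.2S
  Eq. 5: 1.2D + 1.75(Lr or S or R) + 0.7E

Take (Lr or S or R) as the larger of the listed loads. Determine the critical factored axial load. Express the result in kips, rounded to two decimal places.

382.35 kips

(S or R) → R = 82.81 kips; (Lr or S or R) → R = 82.81 kips.
Eq. 1: 1.4(140.30) + 1.5(17.51) + 0.7(82.81) = 280.65
Eq. 2: 1.4(140.30) = 196.42
Eq. 3: 0.85(140.30) - 1.6(98.68) = 119.26 - 157.89 = -38.63
Eq. 4: 1.35(140.30) + 1.0(98.68) + 0.2(9.33) = 289.95
Eq. 5: 1.2(140.30) + 1.75(82.81) + 0.7(98.68) = 382.35
Maximum is from combination 5.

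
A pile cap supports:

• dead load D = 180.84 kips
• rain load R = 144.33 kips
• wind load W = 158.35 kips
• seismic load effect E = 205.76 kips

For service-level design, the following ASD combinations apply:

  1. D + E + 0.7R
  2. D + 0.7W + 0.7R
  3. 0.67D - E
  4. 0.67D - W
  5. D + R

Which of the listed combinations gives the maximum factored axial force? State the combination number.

Combination 1

1. 1.0(180.84) + 1.0(205.76) + 0.7(144.33) = 180.84 + 205.76 + 101.03 = 487.63
2. 1.0(180.84) + 0.7(158.35) + 0.7(144.33) = 180.84 + 110.85 + 101.03 = 392.72
3. 0.67(180.84) - 1.0(205.76) = 121.16 - 205.76 = -84.60
4. 0.67(180.84) - 1.0(158.35) = 121.16 - 158.35 = -37.19
5. 1.0(180.84) + 1.0(144.33) = 180.84 + 144.33 = 325.17
The largest value is 487.63 kips from combination 1.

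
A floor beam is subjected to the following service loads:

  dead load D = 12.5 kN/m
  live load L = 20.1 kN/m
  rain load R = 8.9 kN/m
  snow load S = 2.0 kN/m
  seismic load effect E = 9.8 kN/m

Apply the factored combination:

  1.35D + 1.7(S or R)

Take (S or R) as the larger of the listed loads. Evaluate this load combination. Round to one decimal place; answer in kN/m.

32.0 kN/m

(S or R) → R = 8.9 kN/m.
1.35(12.5) + 1.7(8.9) = 16.9 + 15.1 = 32.0
w_u = 32.0 kN/m.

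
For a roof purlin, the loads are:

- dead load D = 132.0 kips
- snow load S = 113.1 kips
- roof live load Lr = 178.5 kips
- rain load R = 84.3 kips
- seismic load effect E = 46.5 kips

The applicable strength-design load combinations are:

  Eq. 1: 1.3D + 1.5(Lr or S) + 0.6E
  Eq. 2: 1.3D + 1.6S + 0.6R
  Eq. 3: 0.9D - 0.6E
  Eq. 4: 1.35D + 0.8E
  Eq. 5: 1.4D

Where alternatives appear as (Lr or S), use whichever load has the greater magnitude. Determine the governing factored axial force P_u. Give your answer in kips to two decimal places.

(Lr or S) → Lr = 178.5 kips.
Eq. 1: 1.3(132.0) + 1.5(178.5) + 0.6(46.5) = 171.60 + 267.75 + 27.90 = 467.25
Eq. 2: 1.3(132.0) + 1.6(113.1) + 0.6(84.3) = 171.60 + 180.96 + 50.58 = 403.14
Eq. 3: 0.9(132.0) - 0.6(46.5) = 118.80 - 27.90 = 90.90
Eq. 4: 1.35(132.0) + 0.8(46.5) = 178.20 + 37.20 = 215.40
Eq. 5: 1.4(132.0) = 184.80
Maximum is from combination 1.

467.25 kips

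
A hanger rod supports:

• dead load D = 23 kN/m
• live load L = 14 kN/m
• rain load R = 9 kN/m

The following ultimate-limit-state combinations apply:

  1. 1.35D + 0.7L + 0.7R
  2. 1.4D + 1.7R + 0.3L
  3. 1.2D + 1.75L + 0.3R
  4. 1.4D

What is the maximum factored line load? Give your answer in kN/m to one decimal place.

1. 1.35(23) + 0.7(14) + 0.7(9) = 47.2
2. 1.4(23) + 1.7(9) + 0.3(14) = 51.7
3. 1.2(23) + 1.75(14) + 0.3(9) = 54.8
4. 1.4(23) = 32.2
Combination 3 governs: w_u = 54.8 kN/m.

54.8 kN/m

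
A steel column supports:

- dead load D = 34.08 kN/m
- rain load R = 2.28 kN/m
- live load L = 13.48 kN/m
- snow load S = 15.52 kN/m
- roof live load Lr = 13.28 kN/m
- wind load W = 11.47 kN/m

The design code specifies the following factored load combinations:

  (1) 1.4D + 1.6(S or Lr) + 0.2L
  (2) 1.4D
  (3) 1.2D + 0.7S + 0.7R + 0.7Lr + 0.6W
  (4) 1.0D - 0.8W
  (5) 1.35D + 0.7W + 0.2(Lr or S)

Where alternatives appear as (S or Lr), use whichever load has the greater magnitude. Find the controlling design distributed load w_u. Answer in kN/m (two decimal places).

75.24 kN/m

(S or Lr) → S = 15.52 kN/m; (Lr or S) → S = 15.52 kN/m.
(1) 1.4(34.08) + 1.6(15.52) + 0.2(13.48) = 47.71 + 24.83 + 2.70 = 75.24
(2) 1.4(34.08) = 47.71
(3) 1.2(34.08) + 0.7(15.52) + 0.7(2.28) + 0.7(13.28) + 0.6(11.47) = 69.53
(4) 1.0(34.08) - 0.8(11.47) = 34.08 - 9.18 = 24.90
(5) 1.35(34.08) + 0.7(11.47) + 0.2(15.52) = 46.01 + 8.03 + 3.10 = 57.14
Maximum is from combination 1.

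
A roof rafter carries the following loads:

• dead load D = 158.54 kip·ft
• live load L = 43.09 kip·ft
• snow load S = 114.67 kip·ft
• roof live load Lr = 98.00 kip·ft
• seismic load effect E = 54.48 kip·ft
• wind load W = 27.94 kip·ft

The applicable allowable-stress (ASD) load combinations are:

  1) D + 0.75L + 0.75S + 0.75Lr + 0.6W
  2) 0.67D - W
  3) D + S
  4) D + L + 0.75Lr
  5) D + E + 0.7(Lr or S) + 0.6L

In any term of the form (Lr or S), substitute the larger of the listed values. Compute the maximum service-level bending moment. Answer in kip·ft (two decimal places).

(Lr or S) → S = 114.67 kip·ft.
1) 1.0(158.54) + 0.75(43.09) + 0.75(114.67) + 0.75(98.00) + 0.6(27.94) = 158.54 + 32.32 + 86.00 + 73.50 + 16.76 = 367.12
2) 0.67(158.54) - 1.0(27.94) = 106.22 - 27.94 = 78.28
3) 1.0(158.54) + 1.0(114.67) = 158.54 + 114.67 = 273.21
4) 1.0(158.54) + 1.0(43.09) + 0.75(98.00) = 158.54 + 43.09 + 73.50 = 275.13
5) 1.0(158.54) + 1.0(54.48) + 0.7(114.67) + 0.6(43.09) = 158.54 + 54.48 + 80.27 + 25.85 = 319.14
Combination 1 governs: M = 367.12 kip·ft.

367.12 kip·ft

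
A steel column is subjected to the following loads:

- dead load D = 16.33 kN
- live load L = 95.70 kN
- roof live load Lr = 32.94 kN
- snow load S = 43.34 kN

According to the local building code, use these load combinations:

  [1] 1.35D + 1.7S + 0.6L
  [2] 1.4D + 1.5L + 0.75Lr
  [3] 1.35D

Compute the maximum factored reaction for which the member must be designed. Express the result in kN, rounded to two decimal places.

191.12 kN

[1] 1.35(16.33) + 1.7(43.34) + 0.6(95.70) = 153.14
[2] 1.4(16.33) + 1.5(95.70) + 0.75(32.94) = 22.86 + 143.55 + 24.71 = 191.12
[3] 1.35(16.33) = 22.05
Combination 2 governs: V_u = 191.12 kN.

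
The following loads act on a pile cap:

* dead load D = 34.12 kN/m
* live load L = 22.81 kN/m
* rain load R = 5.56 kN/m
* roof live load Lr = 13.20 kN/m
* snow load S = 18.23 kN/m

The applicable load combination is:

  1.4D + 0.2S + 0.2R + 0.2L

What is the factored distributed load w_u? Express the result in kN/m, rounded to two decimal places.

1.4(34.12) + 0.2(18.23) + 0.2(5.56) + 0.2(22.81) = 57.09
w_u = 57.09 kN/m.

57.09 kN/m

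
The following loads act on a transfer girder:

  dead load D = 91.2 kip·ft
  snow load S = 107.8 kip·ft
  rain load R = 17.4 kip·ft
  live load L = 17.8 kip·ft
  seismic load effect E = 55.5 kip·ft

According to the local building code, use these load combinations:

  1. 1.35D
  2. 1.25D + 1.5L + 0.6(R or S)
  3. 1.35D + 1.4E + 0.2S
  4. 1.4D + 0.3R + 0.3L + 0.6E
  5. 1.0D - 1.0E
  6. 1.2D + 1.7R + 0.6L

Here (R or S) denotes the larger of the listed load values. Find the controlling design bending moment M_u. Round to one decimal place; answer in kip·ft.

(R or S) → S = 107.8 kip·ft.
1. 1.35(91.2) = 123.1
2. 1.25(91.2) + 1.5(17.8) + 0.6(107.8) = 114.0 + 26.7 + 64.7 = 205.4
3. 1.35(91.2) + 1.4(55.5) + 0.2(107.8) = 123.1 + 77.7 + 21.6 = 222.4
4. 1.4(91.2) + 0.3(17.4) + 0.3(17.8) + 0.6(55.5) = 127.7 + 5.2 + 5.3 + 33.3 = 171.5
5. 1.0(91.2) - 1.0(55.5) = 91.2 - 55.5 = 35.7
6. 1.2(91.2) + 1.7(17.4) + 0.6(17.8) = 109.4 + 29.6 + 10.7 = 149.7
The controlling combination is 3, giving 222.4 kip·ft.

222.4 kip·ft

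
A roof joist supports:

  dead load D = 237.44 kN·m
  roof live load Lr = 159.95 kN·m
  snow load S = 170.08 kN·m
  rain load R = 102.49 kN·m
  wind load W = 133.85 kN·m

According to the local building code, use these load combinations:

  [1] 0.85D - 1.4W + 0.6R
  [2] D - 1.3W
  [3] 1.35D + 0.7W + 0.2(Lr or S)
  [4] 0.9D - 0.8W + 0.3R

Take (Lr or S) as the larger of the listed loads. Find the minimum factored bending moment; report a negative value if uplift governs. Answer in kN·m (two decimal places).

(Lr or S) → S = 170.08 kN·m.
[1] 0.85(237.44) - 1.4(133.85) + 0.6(102.49) = 75.93
[2] 1.0(237.44) - 1.3(133.85) = 63.44
[3] 1.35(237.44) + 0.7(133.85) + 0.2(170.08) = 448.26
[4] 0.9(237.44) - 0.8(133.85) + 0.3(102.49) = 137.36
Combination 2 gives the minimum: 63.44 kN·m.

63.44 kN·m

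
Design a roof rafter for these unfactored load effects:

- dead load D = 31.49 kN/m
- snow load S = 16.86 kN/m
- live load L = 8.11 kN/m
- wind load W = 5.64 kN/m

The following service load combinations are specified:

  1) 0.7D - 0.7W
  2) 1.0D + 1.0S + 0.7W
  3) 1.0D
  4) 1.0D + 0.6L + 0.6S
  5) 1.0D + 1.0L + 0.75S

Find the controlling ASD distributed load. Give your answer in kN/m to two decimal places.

52.30 kN/m

1) 0.7(31.49) - 0.7(5.64) = 18.10
2) 1.0(31.49) + 1.0(16.86) + 0.7(5.64) = 31.49 + 16.86 + 3.95 = 52.30
3) 1.0(31.49) = 31.49
4) 1.0(31.49) + 0.6(8.11) + 0.6(16.86) = 46.47
5) 1.0(31.49) + 1.0(8.11) + 0.75(16.86) = 31.49 + 8.11 + 12.65 = 52.25
The controlling combination is 2, giving 52.30 kN/m.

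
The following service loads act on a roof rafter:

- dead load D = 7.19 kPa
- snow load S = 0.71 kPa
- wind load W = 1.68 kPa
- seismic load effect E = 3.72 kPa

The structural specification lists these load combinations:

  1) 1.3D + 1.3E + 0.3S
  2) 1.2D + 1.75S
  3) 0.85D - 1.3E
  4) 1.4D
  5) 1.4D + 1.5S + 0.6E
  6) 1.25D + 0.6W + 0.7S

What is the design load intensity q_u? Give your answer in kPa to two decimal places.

1) 1.3(7.19) + 1.3(3.72) + 0.3(0.71) = 9.35 + 4.84 + 0.21 = 14.40
2) 1.2(7.19) + 1.75(0.71) = 8.63 + 1.24 = 9.87
3) 0.85(7.19) - 1.3(3.72) = 1.28
4) 1.4(7.19) = 10.07
5) 1.4(7.19) + 1.5(0.71) + 0.6(3.72) = 13.36
6) 1.25(7.19) + 0.6(1.68) + 0.7(0.71) = 10.49
Combination 1 governs: q_u = 14.40 kPa.

14.40 kPa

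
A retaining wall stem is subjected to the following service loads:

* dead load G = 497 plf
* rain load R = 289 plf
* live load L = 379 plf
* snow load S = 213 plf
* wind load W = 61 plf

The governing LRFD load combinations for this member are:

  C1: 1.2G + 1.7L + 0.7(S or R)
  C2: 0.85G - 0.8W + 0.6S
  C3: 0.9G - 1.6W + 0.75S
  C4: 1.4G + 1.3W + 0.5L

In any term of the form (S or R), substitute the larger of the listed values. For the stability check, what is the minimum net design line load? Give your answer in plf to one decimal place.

(S or R) → R = 289 plf.
C1: 1.2(497) + 1.7(379) + 0.7(289) = 1443.0
C2: 0.85(497) - 0.8(61) + 0.6(213) = 501.5
C3: 0.9(497) - 1.6(61) + 0.75(213) = 509.5
C4: 1.4(497) + 1.3(61) + 0.5(379) = 964.6
Combination 2 gives the minimum: 501.5 plf.

501.5 plf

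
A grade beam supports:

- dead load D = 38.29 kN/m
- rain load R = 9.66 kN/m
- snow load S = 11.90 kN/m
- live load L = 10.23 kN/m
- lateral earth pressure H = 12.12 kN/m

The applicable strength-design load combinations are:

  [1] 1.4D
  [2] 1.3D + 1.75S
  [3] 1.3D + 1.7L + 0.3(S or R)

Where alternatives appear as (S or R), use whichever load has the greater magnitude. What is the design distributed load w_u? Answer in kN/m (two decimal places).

(S or R) → S = 11.90 kN/m.
[1] 1.4(38.29) = 53.61
[2] 1.3(38.29) + 1.75(11.90) = 70.60
[3] 1.3(38.29) + 1.7(10.23) + 0.3(11.90) = 70.74
Combination 3 governs: w_u = 70.74 kN/m.

70.74 kN/m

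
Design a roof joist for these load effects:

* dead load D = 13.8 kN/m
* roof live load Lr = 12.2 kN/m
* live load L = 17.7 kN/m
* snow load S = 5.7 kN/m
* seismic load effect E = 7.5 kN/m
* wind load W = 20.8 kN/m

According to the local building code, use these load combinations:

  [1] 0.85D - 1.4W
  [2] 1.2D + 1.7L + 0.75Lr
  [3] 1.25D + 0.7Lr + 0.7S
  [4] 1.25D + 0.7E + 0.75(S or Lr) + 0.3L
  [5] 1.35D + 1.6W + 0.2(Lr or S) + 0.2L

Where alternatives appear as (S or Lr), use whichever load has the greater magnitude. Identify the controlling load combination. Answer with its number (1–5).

Combination 5

(S or Lr) → Lr = 12.2 kN/m; (Lr or S) → Lr = 12.2 kN/m.
[1] 0.85(13.8) - 1.4(20.8) = 11.7 - 29.1 = -17.4
[2] 1.2(13.8) + 1.7(17.7) + 0.75(12.2) = 55.8
[3] 1.25(13.8) + 0.7(12.2) + 0.7(5.7) = 17.3 + 8.5 + 4.0 = 29.8
[4] 1.25(13.8) + 0.7(7.5) + 0.75(12.2) + 0.3(17.7) = 37.0
[5] 1.35(13.8) + 1.6(20.8) + 0.2(12.2) + 0.2(17.7) = 57.9
The largest value is 57.9 kN/m from combination 5.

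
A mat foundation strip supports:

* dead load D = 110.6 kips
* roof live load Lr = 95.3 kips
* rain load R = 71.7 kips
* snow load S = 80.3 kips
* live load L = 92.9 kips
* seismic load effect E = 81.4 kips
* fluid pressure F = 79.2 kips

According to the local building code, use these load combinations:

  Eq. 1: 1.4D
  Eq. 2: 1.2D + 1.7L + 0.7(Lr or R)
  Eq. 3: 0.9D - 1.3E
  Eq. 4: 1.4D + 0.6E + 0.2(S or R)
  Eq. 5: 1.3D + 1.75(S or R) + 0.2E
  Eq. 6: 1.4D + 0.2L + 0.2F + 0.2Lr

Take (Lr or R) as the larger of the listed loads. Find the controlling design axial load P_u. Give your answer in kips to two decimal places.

(Lr or R) → Lr = 95.3 kips; (S or R) → S = 80.3 kips.
Eq. 1: 1.4(110.6) = 154.84
Eq. 2: 1.2(110.6) + 1.7(92.9) + 0.7(95.3) = 132.72 + 157.93 + 66.71 = 357.36
Eq. 3: 0.9(110.6) - 1.3(81.4) = 99.54 - 105.82 = -6.28
Eq. 4: 1.4(110.6) + 0.6(81.4) + 0.2(80.3) = 154.84 + 48.84 + 16.06 = 219.74
Eq. 5: 1.3(110.6) + 1.75(80.3) + 0.2(81.4) = 143.78 + 140.53 + 16.28 = 300.59
Eq. 6: 1.4(110.6) + 0.2(92.9) + 0.2(79.2) + 0.2(95.3) = 154.84 + 18.58 + 15.84 + 19.06 = 208.32
Maximum is from combination 2.

357.36 kips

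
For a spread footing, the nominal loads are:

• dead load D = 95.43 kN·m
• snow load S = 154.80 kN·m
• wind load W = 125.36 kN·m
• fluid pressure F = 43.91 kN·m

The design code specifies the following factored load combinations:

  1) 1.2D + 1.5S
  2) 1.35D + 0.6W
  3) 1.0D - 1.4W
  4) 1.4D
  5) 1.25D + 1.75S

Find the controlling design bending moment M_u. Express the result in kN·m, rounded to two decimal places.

1) 1.2(95.43) + 1.5(154.80) = 114.52 + 232.20 = 346.72
2) 1.35(95.43) + 0.6(125.36) = 128.83 + 75.22 = 204.05
3) 1.0(95.43) - 1.4(125.36) = 95.43 - 175.50 = -80.07
4) 1.4(95.43) = 133.60
5) 1.25(95.43) + 1.75(154.80) = 119.29 + 270.90 = 390.19
Maximum is from combination 5.

390.19 kN·m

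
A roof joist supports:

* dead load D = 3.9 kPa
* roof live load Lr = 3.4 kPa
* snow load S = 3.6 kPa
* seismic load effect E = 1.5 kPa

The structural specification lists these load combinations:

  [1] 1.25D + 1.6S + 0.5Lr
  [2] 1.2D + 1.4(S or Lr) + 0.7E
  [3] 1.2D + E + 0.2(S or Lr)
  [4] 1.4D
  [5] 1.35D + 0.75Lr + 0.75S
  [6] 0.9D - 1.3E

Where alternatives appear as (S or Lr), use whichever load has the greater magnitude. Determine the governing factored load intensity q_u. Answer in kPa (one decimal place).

(S or Lr) → S = 3.6 kPa.
[1] 1.25(3.9) + 1.6(3.6) + 0.5(3.4) = 12.3
[2] 1.2(3.9) + 1.4(3.6) + 0.7(1.5) = 10.8
[3] 1.2(3.9) + 1.0(1.5) + 0.2(3.6) = 6.9
[4] 1.4(3.9) = 5.5
[5] 1.35(3.9) + 0.75(3.4) + 0.75(3.6) = 10.5
[6] 0.9(3.9) - 1.3(1.5) = 1.6
Combination 1 governs: q_u = 12.3 kPa.

12.3 kPa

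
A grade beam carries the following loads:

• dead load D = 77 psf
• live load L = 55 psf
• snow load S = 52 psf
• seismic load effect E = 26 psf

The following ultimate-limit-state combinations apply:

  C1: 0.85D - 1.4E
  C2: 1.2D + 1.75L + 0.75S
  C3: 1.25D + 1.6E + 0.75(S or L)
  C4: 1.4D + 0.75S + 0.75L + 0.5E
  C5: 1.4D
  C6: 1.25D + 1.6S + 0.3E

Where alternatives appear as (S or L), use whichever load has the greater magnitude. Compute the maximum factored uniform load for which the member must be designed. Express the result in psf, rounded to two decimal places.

227.65 psf

(S or L) → L = 55 psf.
C1: 0.85(77) - 1.4(26) = 65.45 - 36.40 = 29.05
C2: 1.2(77) + 1.75(55) + 0.75(52) = 92.40 + 96.25 + 39.00 = 227.65
C3: 1.25(77) + 1.6(26) + 0.75(55) = 96.25 + 41.60 + 41.25 = 179.10
C4: 1.4(77) + 0.75(52) + 0.75(55) + 0.5(26) = 107.80 + 39.00 + 41.25 + 13.00 = 201.05
C5: 1.4(77) = 107.80
C6: 1.25(77) + 1.6(52) + 0.3(26) = 96.25 + 83.20 + 7.80 = 187.25
The controlling combination is 2, giving 227.65 psf.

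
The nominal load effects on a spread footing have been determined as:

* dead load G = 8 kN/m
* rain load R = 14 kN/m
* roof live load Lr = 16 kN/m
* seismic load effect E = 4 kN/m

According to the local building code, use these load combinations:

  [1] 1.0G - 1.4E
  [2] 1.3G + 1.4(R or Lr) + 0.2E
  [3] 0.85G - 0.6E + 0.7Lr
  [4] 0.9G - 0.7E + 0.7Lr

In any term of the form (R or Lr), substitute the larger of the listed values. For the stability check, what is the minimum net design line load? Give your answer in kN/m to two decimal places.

2.40 kN/m

(R or Lr) → Lr = 16 kN/m.
[1] 1.0(8) - 1.4(4) = 8.00 - 5.60 = 2.40
[2] 1.3(8) + 1.4(16) + 0.2(4) = 10.40 + 22.40 + 0.80 = 33.60
[3] 0.85(8) - 0.6(4) + 0.7(16) = 6.80 - 2.40 + 11.20 = 15.60
[4] 0.9(8) - 0.7(4) + 0.7(16) = 7.20 - 2.80 + 11.20 = 15.60
Combination 1 gives the minimum: 2.40 kN/m.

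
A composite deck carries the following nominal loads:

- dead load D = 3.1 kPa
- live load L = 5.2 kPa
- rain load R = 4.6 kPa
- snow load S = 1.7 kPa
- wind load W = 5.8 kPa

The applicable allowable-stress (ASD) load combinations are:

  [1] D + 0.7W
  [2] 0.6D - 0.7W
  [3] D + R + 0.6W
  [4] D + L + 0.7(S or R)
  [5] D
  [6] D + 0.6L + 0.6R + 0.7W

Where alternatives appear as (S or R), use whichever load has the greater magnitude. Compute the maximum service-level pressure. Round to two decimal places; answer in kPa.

(S or R) → R = 4.6 kPa.
[1] 1.0(3.1) + 0.7(5.8) = 7.16
[2] 0.6(3.1) - 0.7(5.8) = -2.20
[3] 1.0(3.1) + 1.0(4.6) + 0.6(5.8) = 11.18
[4] 1.0(3.1) + 1.0(5.2) + 0.7(4.6) = 11.52
[5] 1.0(3.1) = 3.10
[6] 1.0(3.1) + 0.6(5.2) + 0.6(4.6) + 0.7(5.8) = 13.04
Maximum is from combination 6.

13.04 kPa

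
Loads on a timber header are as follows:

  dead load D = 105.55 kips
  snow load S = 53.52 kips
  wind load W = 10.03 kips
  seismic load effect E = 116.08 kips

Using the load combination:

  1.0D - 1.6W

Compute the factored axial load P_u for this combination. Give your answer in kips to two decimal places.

89.50 kips

1.0(105.55) - 1.6(10.03) = 105.55 - 16.05 = 89.50
P_u = 89.50 kips.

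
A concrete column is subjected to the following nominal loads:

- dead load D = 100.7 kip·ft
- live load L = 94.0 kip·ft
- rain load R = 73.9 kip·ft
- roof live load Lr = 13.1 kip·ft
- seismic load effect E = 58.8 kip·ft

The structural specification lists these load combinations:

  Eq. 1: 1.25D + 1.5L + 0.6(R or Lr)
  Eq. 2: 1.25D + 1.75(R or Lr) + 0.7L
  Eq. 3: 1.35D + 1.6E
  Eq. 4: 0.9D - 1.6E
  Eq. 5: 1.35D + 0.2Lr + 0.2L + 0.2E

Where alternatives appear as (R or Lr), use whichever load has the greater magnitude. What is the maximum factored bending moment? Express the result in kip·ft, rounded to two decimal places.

321.00 kip·ft

(R or Lr) → R = 73.9 kip·ft.
Eq. 1: 1.25(100.7) + 1.5(94.0) + 0.6(73.9) = 125.88 + 141.00 + 44.34 = 311.22
Eq. 2: 1.25(100.7) + 1.75(73.9) + 0.7(94.0) = 321.00
Eq. 3: 1.35(100.7) + 1.6(58.8) = 135.95 + 94.08 = 230.03
Eq. 4: 0.9(100.7) - 1.6(58.8) = 90.63 - 94.08 = -3.45
Eq. 5: 1.35(100.7) + 0.2(13.1) + 0.2(94.0) + 0.2(58.8) = 135.95 + 2.62 + 18.80 + 11.76 = 169.13
The controlling combination is 2, giving 321.00 kip·ft.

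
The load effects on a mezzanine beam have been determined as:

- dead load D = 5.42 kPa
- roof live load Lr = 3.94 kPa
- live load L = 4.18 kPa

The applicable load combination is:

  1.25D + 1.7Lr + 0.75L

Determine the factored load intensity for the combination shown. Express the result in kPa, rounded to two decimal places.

1.25(5.42) + 1.7(3.94) + 0.75(4.18) = 16.61
q_u = 16.61 kPa.

16.61 kPa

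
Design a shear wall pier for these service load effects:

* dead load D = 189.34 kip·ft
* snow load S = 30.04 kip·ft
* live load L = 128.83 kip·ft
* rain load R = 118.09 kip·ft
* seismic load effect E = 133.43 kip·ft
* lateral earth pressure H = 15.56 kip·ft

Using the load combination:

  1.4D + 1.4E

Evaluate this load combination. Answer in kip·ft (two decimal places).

451.88 kip·ft

1.4(189.34) + 1.4(133.43) = 265.08 + 186.80 = 451.88
M_u = 451.88 kip·ft.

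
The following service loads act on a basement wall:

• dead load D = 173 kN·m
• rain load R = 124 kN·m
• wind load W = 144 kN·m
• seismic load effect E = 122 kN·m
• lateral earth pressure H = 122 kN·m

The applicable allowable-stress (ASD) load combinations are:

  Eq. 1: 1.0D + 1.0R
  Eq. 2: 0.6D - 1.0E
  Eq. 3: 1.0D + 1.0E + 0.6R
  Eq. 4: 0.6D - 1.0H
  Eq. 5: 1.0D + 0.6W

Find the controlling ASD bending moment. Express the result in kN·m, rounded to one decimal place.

369.4 kN·m

Eq. 1: 1.0(173) + 1.0(124) = 173.0 + 124.0 = 297.0
Eq. 2: 0.6(173) - 1.0(122) = 103.8 - 122.0 = -18.2
Eq. 3: 1.0(173) + 1.0(122) + 0.6(124) = 173.0 + 122.0 + 74.4 = 369.4
Eq. 4: 0.6(173) - 1.0(122) = 103.8 - 122.0 = -18.2
Eq. 5: 1.0(173) + 0.6(144) = 173.0 + 86.4 = 259.4
Combination 3 governs: M = 369.4 kN·m.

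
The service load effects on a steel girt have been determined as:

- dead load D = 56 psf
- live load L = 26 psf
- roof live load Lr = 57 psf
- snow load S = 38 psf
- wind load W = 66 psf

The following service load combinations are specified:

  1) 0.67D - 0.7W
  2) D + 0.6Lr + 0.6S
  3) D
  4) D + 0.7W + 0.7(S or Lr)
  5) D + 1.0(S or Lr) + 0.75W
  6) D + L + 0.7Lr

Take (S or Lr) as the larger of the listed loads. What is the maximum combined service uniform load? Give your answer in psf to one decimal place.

162.5 psf

(S or Lr) → Lr = 57 psf.
1) 0.67(56) - 0.7(66) = 37.5 - 46.2 = -8.7
2) 1.0(56) + 0.6(57) + 0.6(38) = 56.0 + 34.2 + 22.8 = 113.0
3) 1.0(56) = 56.0
4) 1.0(56) + 0.7(66) + 0.7(57) = 56.0 + 46.2 + 39.9 = 142.1
5) 1.0(56) + 1.0(57) + 0.75(66) = 56.0 + 57.0 + 49.5 = 162.5
6) 1.0(56) + 1.0(26) + 0.7(57) = 56.0 + 26.0 + 39.9 = 121.9
The controlling combination is 5, giving 162.5 psf.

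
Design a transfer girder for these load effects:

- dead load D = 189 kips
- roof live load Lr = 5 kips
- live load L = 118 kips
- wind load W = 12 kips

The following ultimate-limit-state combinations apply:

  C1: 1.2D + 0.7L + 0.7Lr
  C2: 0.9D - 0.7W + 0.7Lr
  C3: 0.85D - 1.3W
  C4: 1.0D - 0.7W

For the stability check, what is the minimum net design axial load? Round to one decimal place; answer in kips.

145.1 kips

C1: 1.2(189) + 0.7(118) + 0.7(5) = 226.8 + 82.6 + 3.5 = 312.9
C2: 0.9(189) - 0.7(12) + 0.7(5) = 170.1 - 8.4 + 3.5 = 165.2
C3: 0.85(189) - 1.3(12) = 160.7 - 15.6 = 145.1
C4: 1.0(189) - 0.7(12) = 189.0 - 8.4 = 180.6
Combination 3 gives the minimum: 145.1 kips.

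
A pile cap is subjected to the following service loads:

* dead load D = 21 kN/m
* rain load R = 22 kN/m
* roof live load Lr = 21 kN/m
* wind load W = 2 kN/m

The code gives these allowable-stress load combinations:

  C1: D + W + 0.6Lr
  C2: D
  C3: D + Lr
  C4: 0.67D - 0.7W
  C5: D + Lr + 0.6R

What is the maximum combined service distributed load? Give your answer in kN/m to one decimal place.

C1: 1.0(21) + 1.0(2) + 0.6(21) = 21.0 + 2.0 + 12.6 = 35.6
C2: 1.0(21) = 21.0
C3: 1.0(21) + 1.0(21) = 21.0 + 21.0 = 42.0
C4: 0.67(21) - 0.7(2) = 14.1 - 1.4 = 12.7
C5: 1.0(21) + 1.0(21) + 0.6(22) = 21.0 + 21.0 + 13.2 = 55.2
Maximum is from combination 5.

55.2 kN/m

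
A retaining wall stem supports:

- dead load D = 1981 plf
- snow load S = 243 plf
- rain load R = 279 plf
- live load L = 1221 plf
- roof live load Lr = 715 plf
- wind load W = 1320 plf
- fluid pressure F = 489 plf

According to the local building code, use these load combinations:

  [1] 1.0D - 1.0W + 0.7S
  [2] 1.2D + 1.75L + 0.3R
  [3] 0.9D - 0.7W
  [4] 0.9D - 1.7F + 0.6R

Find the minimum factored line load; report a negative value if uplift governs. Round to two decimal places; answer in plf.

831.10 plf

[1] 1.0(1981) - 1.0(1320) + 0.7(243) = 1981.00 - 1320.00 + 170.10 = 831.10
[2] 1.2(1981) + 1.75(1221) + 0.3(279) = 2377.20 + 2136.75 + 83.70 = 4597.65
[3] 0.9(1981) - 0.7(1320) = 1782.90 - 924.00 = 858.90
[4] 0.9(1981) - 1.7(489) + 0.6(279) = 1782.90 - 831.30 + 167.40 = 1119.00
Combination 1 gives the minimum: 831.10 plf.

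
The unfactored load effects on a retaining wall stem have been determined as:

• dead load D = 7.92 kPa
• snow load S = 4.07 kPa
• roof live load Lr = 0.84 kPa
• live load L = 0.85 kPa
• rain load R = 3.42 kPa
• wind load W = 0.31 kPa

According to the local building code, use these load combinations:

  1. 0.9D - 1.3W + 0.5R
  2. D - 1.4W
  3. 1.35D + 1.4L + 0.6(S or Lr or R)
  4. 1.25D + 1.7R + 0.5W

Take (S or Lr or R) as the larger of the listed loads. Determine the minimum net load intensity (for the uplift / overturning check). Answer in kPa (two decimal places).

7.49 kPa

(S or Lr or R) → S = 4.07 kPa.
1. 0.9(7.92) - 1.3(0.31) + 0.5(3.42) = 7.13 - 0.40 + 1.71 = 8.44
2. 1.0(7.92) - 1.4(0.31) = 7.92 - 0.43 = 7.49
3. 1.35(7.92) + 1.4(0.85) + 0.6(4.07) = 10.69 + 1.19 + 2.44 = 14.32
4. 1.25(7.92) + 1.7(3.42) + 0.5(0.31) = 9.90 + 5.81 + 0.16 = 15.87
Combination 2 gives the minimum: 7.49 kPa.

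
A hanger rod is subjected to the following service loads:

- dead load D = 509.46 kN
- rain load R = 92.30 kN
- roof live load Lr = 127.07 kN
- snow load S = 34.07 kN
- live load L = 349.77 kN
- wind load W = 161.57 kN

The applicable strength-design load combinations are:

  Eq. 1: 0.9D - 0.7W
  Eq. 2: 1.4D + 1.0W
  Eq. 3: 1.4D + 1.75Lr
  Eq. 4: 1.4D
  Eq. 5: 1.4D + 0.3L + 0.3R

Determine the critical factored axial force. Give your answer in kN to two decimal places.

Eq. 1: 0.9(509.46) - 0.7(161.57) = 345.42
Eq. 2: 1.4(509.46) + 1.0(161.57) = 713.24 + 161.57 = 874.81
Eq. 3: 1.4(509.46) + 1.75(127.07) = 935.62
Eq. 4: 1.4(509.46) = 713.24
Eq. 5: 1.4(509.46) + 0.3(349.77) + 0.3(92.30) = 845.87
Combination 3 governs: N_u = 935.62 kN.

935.62 kN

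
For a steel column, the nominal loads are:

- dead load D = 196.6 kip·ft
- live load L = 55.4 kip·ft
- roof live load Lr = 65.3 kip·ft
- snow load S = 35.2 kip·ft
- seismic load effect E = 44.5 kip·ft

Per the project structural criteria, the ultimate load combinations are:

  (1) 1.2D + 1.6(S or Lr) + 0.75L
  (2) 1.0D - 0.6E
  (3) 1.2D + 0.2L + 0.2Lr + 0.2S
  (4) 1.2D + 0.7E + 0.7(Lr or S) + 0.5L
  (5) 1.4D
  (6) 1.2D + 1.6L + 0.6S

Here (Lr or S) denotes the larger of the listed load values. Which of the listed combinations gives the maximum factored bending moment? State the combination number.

Combination 1

(S or Lr) → Lr = 65.3 kip·ft; (Lr or S) → Lr = 65.3 kip·ft.
(1) 1.2(196.6) + 1.6(65.3) + 0.75(55.4) = 381.95
(2) 1.0(196.6) - 0.6(44.5) = 169.90
(3) 1.2(196.6) + 0.2(55.4) + 0.2(65.3) + 0.2(35.2) = 267.10
(4) 1.2(196.6) + 0.7(44.5) + 0.7(65.3) + 0.5(55.4) = 340.48
(5) 1.4(196.6) = 275.24
(6) 1.2(196.6) + 1.6(55.4) + 0.6(35.2) = 345.68
The largest value is 381.95 kip·ft from combination 1.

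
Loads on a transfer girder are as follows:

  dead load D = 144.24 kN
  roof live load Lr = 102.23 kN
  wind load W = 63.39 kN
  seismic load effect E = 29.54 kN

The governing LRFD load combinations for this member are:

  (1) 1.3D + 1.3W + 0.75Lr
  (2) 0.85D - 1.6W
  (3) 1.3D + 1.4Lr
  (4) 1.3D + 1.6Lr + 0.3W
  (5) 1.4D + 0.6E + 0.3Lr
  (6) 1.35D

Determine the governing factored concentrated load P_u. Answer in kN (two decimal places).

370.10 kN

(1) 1.3(144.24) + 1.3(63.39) + 0.75(102.23) = 346.59
(2) 0.85(144.24) - 1.6(63.39) = 21.18
(3) 1.3(144.24) + 1.4(102.23) = 330.63
(4) 1.3(144.24) + 1.6(102.23) + 0.3(63.39) = 370.10
(5) 1.4(144.24) + 0.6(29.54) + 0.3(102.23) = 250.33
(6) 1.35(144.24) = 194.72
Maximum is from combination 4.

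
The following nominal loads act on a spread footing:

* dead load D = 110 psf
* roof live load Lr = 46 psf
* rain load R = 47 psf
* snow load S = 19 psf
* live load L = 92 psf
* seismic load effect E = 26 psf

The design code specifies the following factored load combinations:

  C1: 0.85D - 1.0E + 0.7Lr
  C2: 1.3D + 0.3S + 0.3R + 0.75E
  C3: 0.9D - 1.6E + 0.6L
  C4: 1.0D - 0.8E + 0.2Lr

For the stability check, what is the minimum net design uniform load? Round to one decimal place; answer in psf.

C1: 0.85(110) - 1.0(26) + 0.7(46) = 93.5 - 26.0 + 32.2 = 99.7
C2: 1.3(110) + 0.3(19) + 0.3(47) + 0.75(26) = 143.0 + 5.7 + 14.1 + 19.5 = 182.3
C3: 0.9(110) - 1.6(26) + 0.6(92) = 99.0 - 41.6 + 55.2 = 112.6
C4: 1.0(110) - 0.8(26) + 0.2(46) = 110.0 - 20.8 + 9.2 = 98.4
Combination 4 gives the minimum: 98.4 psf.

98.4 psf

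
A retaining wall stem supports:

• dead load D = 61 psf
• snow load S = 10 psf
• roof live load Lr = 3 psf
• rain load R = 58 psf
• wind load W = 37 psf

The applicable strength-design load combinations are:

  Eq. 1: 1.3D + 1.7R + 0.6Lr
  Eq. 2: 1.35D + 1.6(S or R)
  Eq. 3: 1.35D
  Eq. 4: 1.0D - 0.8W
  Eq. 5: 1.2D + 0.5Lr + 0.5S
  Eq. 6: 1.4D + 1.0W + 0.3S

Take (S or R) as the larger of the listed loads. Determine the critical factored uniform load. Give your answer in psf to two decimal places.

179.70 psf

(S or R) → R = 58 psf.
Eq. 1: 1.3(61) + 1.7(58) + 0.6(3) = 79.30 + 98.60 + 1.80 = 179.70
Eq. 2: 1.35(61) + 1.6(58) = 82.35 + 92.80 = 175.15
Eq. 3: 1.35(61) = 82.35
Eq. 4: 1.0(61) - 0.8(37) = 61.00 - 29.60 = 31.40
Eq. 5: 1.2(61) + 0.5(3) + 0.5(10) = 73.20 + 1.50 + 5.00 = 79.70
Eq. 6: 1.4(61) + 1.0(37) + 0.3(10) = 85.40 + 37.00 + 3.00 = 125.40
Combination 1 governs: q_u = 179.70 psf.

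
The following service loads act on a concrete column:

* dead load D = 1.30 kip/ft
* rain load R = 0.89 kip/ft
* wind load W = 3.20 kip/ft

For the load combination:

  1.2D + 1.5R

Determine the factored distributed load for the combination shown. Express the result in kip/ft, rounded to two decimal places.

2.90 kip/ft

1.2(1.30) + 1.5(0.89) = 2.90
w_u = 2.90 kip/ft.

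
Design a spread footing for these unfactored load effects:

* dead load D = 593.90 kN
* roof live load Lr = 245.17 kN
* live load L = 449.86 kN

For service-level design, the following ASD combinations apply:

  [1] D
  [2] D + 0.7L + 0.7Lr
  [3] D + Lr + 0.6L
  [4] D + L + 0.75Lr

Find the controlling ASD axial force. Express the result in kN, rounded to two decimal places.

1227.64 kN

[1] 1.0(593.90) = 593.90
[2] 1.0(593.90) + 0.7(449.86) + 0.7(245.17) = 593.90 + 314.90 + 171.62 = 1080.42
[3] 1.0(593.90) + 1.0(245.17) + 0.6(449.86) = 593.90 + 245.17 + 269.92 = 1108.99
[4] 1.0(593.90) + 1.0(449.86) + 0.75(245.17) = 593.90 + 449.86 + 183.88 = 1227.64
Maximum is from combination 4.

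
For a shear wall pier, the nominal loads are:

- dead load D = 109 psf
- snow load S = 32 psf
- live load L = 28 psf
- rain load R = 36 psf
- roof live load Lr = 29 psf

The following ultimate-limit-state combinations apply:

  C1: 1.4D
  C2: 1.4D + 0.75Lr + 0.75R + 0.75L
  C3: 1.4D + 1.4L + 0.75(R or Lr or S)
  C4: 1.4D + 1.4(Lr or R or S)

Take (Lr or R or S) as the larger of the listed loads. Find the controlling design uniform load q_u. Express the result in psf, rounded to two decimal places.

(R or Lr or S) → R = 36 psf; (Lr or R or S) → R = 36 psf.
C1: 1.4(109) = 152.60
C2: 1.4(109) + 0.75(29) + 0.75(36) + 0.75(28) = 152.60 + 21.75 + 27.00 + 21.00 = 222.35
C3: 1.4(109) + 1.4(28) + 0.75(36) = 152.60 + 39.20 + 27.00 = 218.80
C4: 1.4(109) + 1.4(36) = 152.60 + 50.40 = 203.00
Combination 2 governs: q_u = 222.35 psf.

222.35 psf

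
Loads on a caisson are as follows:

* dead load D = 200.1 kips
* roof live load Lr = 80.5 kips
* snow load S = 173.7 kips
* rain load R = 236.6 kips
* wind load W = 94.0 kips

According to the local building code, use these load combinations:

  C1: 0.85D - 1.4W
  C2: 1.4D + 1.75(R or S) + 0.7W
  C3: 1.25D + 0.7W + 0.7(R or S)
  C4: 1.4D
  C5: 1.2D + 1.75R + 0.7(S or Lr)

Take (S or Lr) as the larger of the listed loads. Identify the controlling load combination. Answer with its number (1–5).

(R or S) → R = 236.6 kips; (S or Lr) → S = 173.7 kips.
C1: 0.85(200.1) - 1.4(94.0) = 170.1 - 131.6 = 38.5
C2: 1.4(200.1) + 1.75(236.6) + 0.7(94.0) = 280.1 + 414.1 + 65.8 = 760.0
C3: 1.25(200.1) + 0.7(94.0) + 0.7(236.6) = 250.1 + 65.8 + 165.6 = 481.5
C4: 1.4(200.1) = 280.1
C5: 1.2(200.1) + 1.75(236.6) + 0.7(173.7) = 240.1 + 414.1 + 121.6 = 775.8
The largest value is 775.8 kips from combination 5.

Combination 5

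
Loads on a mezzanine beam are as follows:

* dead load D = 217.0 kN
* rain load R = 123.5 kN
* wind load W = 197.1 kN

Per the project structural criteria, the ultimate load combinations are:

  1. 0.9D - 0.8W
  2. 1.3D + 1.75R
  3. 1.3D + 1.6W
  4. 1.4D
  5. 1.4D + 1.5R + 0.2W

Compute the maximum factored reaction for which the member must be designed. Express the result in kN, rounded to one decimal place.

597.5 kN

1. 0.9(217.0) - 0.8(197.1) = 195.3 - 157.7 = 37.6
2. 1.3(217.0) + 1.75(123.5) = 282.1 + 216.1 = 498.2
3. 1.3(217.0) + 1.6(197.1) = 282.1 + 315.4 = 597.5
4. 1.4(217.0) = 303.8
5. 1.4(217.0) + 1.5(123.5) + 0.2(197.1) = 303.8 + 185.3 + 39.4 = 528.5
Combination 3 governs: V_u = 597.5 kN.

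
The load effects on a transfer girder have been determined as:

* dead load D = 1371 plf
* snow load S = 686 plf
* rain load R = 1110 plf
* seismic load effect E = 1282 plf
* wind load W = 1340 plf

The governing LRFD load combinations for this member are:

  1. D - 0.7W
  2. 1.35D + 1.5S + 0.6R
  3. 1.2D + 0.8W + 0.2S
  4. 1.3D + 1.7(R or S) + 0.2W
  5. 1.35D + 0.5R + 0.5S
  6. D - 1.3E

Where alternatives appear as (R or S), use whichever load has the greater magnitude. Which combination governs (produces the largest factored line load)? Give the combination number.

Combination 4

(R or S) → R = 1110 plf.
1. 1.0(1371) - 0.7(1340) = 1371.00 - 938.00 = 433.00
2. 1.35(1371) + 1.5(686) + 0.6(1110) = 1850.85 + 1029.00 + 666.00 = 3545.85
3. 1.2(1371) + 0.8(1340) + 0.2(686) = 1645.20 + 1072.00 + 137.20 = 2854.40
4. 1.3(1371) + 1.7(1110) + 0.2(1340) = 1782.30 + 1887.00 + 268.00 = 3937.30
5. 1.35(1371) + 0.5(1110) + 0.5(686) = 1850.85 + 555.00 + 343.00 = 2748.85
6. 1.0(1371) - 1.3(1282) = 1371.00 - 1666.60 = -295.60
The largest value is 3937.30 plf from combination 4.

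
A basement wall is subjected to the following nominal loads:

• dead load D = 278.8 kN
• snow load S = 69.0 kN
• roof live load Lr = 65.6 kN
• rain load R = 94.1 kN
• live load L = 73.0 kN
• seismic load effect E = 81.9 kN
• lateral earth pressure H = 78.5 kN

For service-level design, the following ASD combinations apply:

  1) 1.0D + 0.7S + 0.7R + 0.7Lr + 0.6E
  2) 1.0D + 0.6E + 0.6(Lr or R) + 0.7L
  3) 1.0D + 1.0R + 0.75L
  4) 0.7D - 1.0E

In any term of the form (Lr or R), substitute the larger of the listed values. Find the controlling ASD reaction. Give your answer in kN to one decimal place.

(Lr or R) → R = 94.1 kN.
1) 1.0(278.8) + 0.7(69.0) + 0.7(94.1) + 0.7(65.6) + 0.6(81.9) = 278.8 + 48.3 + 65.9 + 45.9 + 49.1 = 488.0
2) 1.0(278.8) + 0.6(81.9) + 0.6(94.1) + 0.7(73.0) = 278.8 + 49.1 + 56.5 + 51.1 = 435.5
3) 1.0(278.8) + 1.0(94.1) + 0.75(73.0) = 278.8 + 94.1 + 54.8 = 427.7
4) 0.7(278.8) - 1.0(81.9) = 195.2 - 81.9 = 113.3
Combination 1 governs: V = 488.0 kN.

488.0 kN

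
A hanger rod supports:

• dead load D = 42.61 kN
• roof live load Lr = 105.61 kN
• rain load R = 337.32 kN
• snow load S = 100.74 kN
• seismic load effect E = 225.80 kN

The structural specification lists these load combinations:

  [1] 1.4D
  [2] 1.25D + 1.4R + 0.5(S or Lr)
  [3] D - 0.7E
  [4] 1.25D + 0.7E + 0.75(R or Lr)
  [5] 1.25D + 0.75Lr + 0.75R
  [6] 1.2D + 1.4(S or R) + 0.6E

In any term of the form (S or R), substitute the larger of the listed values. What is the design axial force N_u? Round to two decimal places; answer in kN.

(S or Lr) → Lr = 105.61 kN; (R or Lr) → R = 337.32 kN; (S or R) → R = 337.32 kN.
[1] 1.4(42.61) = 59.65
[2] 1.25(42.61) + 1.4(337.32) + 0.5(105.61) = 53.26 + 472.25 + 52.81 = 578.32
[3] 1.0(42.61) - 0.7(225.80) = 42.61 - 158.06 = -115.45
[4] 1.25(42.61) + 0.7(225.80) + 0.75(337.32) = 53.26 + 158.06 + 252.99 = 464.31
[5] 1.25(42.61) + 0.75(105.61) + 0.75(337.32) = 53.26 + 79.21 + 252.99 = 385.46
[6] 1.2(42.61) + 1.4(337.32) + 0.6(225.80) = 51.13 + 472.25 + 135.48 = 658.86
Combination 6 governs: N_u = 658.86 kN.

658.86 kN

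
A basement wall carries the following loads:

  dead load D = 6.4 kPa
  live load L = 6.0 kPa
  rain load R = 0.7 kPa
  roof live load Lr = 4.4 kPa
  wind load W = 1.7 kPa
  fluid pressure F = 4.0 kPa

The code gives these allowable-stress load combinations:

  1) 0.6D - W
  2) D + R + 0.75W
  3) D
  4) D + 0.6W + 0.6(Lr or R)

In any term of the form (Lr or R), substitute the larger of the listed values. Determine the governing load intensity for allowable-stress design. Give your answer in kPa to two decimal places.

10.06 kPa

(Lr or R) → Lr = 4.4 kPa.
1) 0.6(6.4) - 1.0(1.7) = 2.14
2) 1.0(6.4) + 1.0(0.7) + 0.75(1.7) = 8.38
3) 1.0(6.4) = 6.40
4) 1.0(6.4) + 0.6(1.7) + 0.6(4.4) = 10.06
Maximum is from combination 4.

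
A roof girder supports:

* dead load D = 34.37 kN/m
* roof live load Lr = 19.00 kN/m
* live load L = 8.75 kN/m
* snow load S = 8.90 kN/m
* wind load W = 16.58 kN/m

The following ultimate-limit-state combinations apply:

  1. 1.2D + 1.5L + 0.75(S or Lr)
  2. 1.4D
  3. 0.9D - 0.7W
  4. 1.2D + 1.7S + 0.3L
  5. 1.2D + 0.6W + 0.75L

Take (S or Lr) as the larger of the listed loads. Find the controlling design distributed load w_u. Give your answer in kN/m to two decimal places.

(S or Lr) → Lr = 19.00 kN/m.
1. 1.2(34.37) + 1.5(8.75) + 0.75(19.00) = 68.62
2. 1.4(34.37) = 48.12
3. 0.9(34.37) - 0.7(16.58) = 19.33
4. 1.2(34.37) + 1.7(8.90) + 0.3(8.75) = 59.00
5. 1.2(34.37) + 0.6(16.58) + 0.75(8.75) = 57.75
The controlling combination is 1, giving 68.62 kN/m.

68.62 kN/m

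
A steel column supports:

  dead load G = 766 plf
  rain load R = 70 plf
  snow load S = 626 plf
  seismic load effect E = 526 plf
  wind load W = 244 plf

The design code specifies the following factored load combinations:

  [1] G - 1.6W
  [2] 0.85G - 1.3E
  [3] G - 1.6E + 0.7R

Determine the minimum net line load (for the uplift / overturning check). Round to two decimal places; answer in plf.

-32.70 plf

[1] 1.0(766) - 1.6(244) = 375.60
[2] 0.85(766) - 1.3(526) = -32.70
[3] 1.0(766) - 1.6(526) + 0.7(70) = -26.60
Combination 2 gives the minimum: -32.70 plf.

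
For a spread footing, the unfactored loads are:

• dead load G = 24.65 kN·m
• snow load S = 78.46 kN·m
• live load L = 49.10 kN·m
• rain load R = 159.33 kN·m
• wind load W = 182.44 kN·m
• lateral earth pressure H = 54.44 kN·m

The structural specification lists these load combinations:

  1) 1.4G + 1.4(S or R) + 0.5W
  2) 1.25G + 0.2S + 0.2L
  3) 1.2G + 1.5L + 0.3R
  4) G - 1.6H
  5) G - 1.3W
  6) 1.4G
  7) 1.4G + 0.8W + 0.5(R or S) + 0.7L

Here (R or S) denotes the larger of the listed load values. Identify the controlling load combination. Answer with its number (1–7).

Combination 1

(S or R) → R = 159.33 kN·m; (R or S) → R = 159.33 kN·m.
1) 1.4(24.65) + 1.4(159.33) + 0.5(182.44) = 348.79
2) 1.25(24.65) + 0.2(78.46) + 0.2(49.10) = 56.32
3) 1.2(24.65) + 1.5(49.10) + 0.3(159.33) = 151.03
4) 1.0(24.65) - 1.6(54.44) = -62.45
5) 1.0(24.65) - 1.3(182.44) = -212.52
6) 1.4(24.65) = 34.51
7) 1.4(24.65) + 0.8(182.44) + 0.5(159.33) + 0.7(49.10) = 294.50
The largest value is 348.79 kN·m from combination 1.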